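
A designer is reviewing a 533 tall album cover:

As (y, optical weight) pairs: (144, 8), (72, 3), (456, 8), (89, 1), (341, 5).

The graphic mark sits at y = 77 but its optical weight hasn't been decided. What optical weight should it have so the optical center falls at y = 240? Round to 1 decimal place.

w ≈ 5.0

Existing Σw = 25 (8 + 3 + 8 + 1 + 5); existing moment 8·144 + 3·72 + 8·456 + 1·89 + 5·341 = 6810.
Set Σw·y/Σw = 240: (6810 + 77w) = 240·(25 + w).
Solving: w = (240·25 − 6810) / (77 − 240) = -810 / -163 ≈ 4.97.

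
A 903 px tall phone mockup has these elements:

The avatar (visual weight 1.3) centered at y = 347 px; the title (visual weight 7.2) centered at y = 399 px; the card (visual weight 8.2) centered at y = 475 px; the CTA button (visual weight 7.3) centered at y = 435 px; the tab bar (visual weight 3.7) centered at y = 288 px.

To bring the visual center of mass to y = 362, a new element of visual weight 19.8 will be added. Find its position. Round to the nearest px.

y ≈ 290

After adding the new element, total weight = 1.3 + 7.2 + 8.2 + 7.3 + 3.7 + 19.8 = 47.5.
y: target moment 47.5×362 = 17195.0; current 1.3·347 + 7.2·399 + 8.2·475 + 7.3·435 + 3.7·288 = 11460.0; the new element supplies 5735.0, so y = 5735.0/19.8 ≈ 289.65.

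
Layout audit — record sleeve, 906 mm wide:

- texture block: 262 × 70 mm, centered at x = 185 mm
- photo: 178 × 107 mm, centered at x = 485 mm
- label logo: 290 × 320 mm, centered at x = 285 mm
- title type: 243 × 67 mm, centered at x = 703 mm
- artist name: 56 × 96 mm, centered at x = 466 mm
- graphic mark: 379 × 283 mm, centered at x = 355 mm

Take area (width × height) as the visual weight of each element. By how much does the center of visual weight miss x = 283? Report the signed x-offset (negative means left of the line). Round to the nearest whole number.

Taking area as weight: texture block 262·70 = 18340, photo 178·107 = 19046, label logo 290·320 = 92800, title type 243·67 = 16281, artist name 56·96 = 5376, graphic mark 379·283 = 107257. Sum 259100.
x: moment 91105204 / weight 259100 ≈ 351.62
Against x = 283, that's 351.62 − 283 = 68.62.

≈ 69 mm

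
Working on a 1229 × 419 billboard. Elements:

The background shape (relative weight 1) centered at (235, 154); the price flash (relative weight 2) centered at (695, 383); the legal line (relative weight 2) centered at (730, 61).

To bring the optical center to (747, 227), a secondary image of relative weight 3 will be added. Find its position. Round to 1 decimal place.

(963.7, 258.0)

With the secondary image, Σw becomes 1 + 2 + 2 + 3 = 8.
Along x: (3085 + 3·x) / 8 = 747 (existing moment 1·235 + 2·695 + 2·730 = 3085) ⇒ x = (5976 − 3085) / 3 ≈ 963.67.
Along y: (1042 + 3·y) / 8 = 227 (existing moment 1·154 + 2·383 + 2·61 = 1042) ⇒ y = (1816 − 1042) / 3 ≈ 258.00.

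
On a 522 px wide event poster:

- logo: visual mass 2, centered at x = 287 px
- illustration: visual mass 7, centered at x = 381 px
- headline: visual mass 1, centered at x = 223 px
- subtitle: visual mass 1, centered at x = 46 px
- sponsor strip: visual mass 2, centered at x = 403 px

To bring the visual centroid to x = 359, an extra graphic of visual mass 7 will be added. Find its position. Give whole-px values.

x ≈ 409

After adding the extra graphic, total weight = 2 + 7 + 1 + 1 + 2 + 7 = 20.
x: target moment 20×359 = 7180; current 2·287 + 7·381 + 1·223 + 1·46 + 2·403 = 4316; the extra graphic supplies 2864, so x = 2864/7 ≈ 409.14.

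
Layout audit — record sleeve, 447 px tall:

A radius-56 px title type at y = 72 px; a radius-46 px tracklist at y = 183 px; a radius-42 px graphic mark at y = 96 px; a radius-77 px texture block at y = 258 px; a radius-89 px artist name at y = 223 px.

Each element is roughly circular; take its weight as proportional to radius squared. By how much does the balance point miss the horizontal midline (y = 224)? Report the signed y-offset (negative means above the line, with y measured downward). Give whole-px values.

≈ -29 px

Weights ∝ r²: title type 56² = 3136, tracklist 46² = 2116, graphic mark 42² = 1764, texture block 77² = 5929, artist name 89² = 7921; Σw = 20866.
y-moment: 3136·72 + 2116·183 + 1764·96 + 5929·258 + 7921·223 = 4078429; centroid 4078429/20866 ≈ 195.46.
Against y = 224, that's 195.46 − 224 = -28.54.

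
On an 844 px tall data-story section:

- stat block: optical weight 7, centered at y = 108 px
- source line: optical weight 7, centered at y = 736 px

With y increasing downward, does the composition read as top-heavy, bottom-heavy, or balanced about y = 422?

balanced

Σw = 7 + 7 = 14.
y: (7·108 + 7·736) / 14 = 5908 / 14 ≈ 422.00
The centroid 422.00 matches the midline at 422, so the layout is balanced.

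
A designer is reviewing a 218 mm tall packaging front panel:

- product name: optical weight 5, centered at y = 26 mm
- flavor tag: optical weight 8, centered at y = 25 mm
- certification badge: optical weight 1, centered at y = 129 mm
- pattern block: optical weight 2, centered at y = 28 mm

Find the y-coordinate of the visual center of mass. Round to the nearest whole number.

Total weight = 5 + 8 + 1 + 2 = 16.
y: (5·26 + 8·25 + 1·129 + 2·28) / 16 = 515 / 16 ≈ 32.19

y ≈ 32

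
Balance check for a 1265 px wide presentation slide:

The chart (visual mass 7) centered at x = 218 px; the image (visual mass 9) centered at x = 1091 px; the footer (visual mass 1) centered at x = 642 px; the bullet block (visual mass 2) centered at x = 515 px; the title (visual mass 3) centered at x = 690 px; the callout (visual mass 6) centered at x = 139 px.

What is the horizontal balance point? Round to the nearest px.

Total weight = 7 + 9 + 1 + 2 + 3 + 6 = 28.
Σw·x = 7·218 + 9·1091 + 1·642 + 2·515 + 3·690 + 6·139 = 15921, so x̄ = 15921/28 ≈ 568.61.

x ≈ 569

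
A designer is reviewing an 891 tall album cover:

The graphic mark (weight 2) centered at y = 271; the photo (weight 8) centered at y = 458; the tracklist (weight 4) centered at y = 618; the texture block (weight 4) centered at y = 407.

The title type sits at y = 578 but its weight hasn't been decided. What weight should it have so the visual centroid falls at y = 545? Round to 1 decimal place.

Known weights sum to 2 + 8 + 4 + 4 = 18; their moment is 2·271 + 8·458 + 4·618 + 4·407 = 8306.
Balance at y = 545 requires (8306 + w·578) / (18 + w) = 545.
Rearranging, w·(578 − 545) = 545·18 − 8306 = 1504, so w ≈ 1504/33 = 45.58.

w ≈ 45.6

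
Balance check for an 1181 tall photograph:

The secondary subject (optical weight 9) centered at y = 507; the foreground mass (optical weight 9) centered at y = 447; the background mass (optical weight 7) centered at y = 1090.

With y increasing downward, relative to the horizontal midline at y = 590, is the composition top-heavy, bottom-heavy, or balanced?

bottom-heavy

Total weight = 9 + 9 + 7 = 25.
y: (9·507 + 9·447 + 7·1090) / 25 = 16216 / 25 ≈ 648.64
648.6 lies below (larger y than) the midline 590, so the layout is bottom-heavy.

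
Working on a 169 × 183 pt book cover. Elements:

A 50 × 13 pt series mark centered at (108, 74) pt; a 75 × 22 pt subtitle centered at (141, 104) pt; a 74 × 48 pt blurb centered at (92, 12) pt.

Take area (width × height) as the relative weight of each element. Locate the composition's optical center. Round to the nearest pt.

(108, 45)

Areas → weights: series mark 50·13 = 650, subtitle 75·22 = 1650, blurb 74·48 = 3552; Σw = 5852.
x: (650·108 + 1650·141 + 3552·92) / 5852 = 629634 / 5852 ≈ 107.59
y: (650·74 + 1650·104 + 3552·12) / 5852 = 262324 / 5852 ≈ 44.83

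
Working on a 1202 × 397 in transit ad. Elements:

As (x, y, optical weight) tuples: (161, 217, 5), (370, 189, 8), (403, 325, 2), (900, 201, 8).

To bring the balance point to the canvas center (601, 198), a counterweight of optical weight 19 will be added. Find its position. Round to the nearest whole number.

After adding the counterweight, total weight = 5 + 8 + 2 + 8 + 19 = 42.
Along x: (11771 + 19·x) / 42 = 601 (existing moment 5·161 + 8·370 + 2·403 + 8·900 = 11771) ⇒ x = (25242 − 11771) / 19 ≈ 709.00.
Along y: (4855 + 19·y) / 42 = 198 (existing moment 5·217 + 8·189 + 2·325 + 8·201 = 4855) ⇒ y = (8316 − 4855) / 19 ≈ 182.16.

(709, 182)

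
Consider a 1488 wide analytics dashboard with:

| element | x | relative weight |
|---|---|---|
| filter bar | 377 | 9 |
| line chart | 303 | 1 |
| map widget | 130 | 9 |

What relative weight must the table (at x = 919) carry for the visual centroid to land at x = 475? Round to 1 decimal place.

w ≈ 9.4

Fixed elements: Σw = 9 + 1 + 9 = 19, Σw·x = 9·377 + 1·303 + 9·130 = 4866.
For the centroid to hit 475: (4866 + w·919) / (19 + w) = 475.
Solving: w = (475·19 − 4866) / (919 − 475) = 4159 / 444 ≈ 9.37.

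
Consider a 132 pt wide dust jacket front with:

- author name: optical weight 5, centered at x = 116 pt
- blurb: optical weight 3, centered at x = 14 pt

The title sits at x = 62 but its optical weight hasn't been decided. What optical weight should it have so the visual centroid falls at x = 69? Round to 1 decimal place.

Known weights sum to 5 + 3 = 8; their moment is 5·116 + 3·14 = 622.
Set Σw·x/Σw = 69: (622 + 62w) = 69·(8 + w).
So w = (69·8 − 622)/(62 − 69) = -70/-7 ≈ 10.00.

w ≈ 10.0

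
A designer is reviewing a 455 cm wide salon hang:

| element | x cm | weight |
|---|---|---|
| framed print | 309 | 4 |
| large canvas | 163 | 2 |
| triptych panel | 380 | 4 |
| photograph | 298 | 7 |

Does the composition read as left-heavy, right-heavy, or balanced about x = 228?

right-heavy

Weights sum to 4 + 2 + 4 + 7 = 17.
x-moment: 4·309 + 2·163 + 4·380 + 7·298 = 5168; centroid 5168/17 ≈ 304.00.
304.0 vs midline 228 → right-heavy.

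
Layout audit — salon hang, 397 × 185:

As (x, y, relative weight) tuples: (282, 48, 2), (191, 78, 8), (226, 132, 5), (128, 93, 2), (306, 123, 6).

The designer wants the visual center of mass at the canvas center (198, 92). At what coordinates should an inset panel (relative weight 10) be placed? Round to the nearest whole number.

(122, 73)

With the inset panel, Σw becomes 2 + 8 + 5 + 2 + 6 + 10 = 33.
x: need Σw·x = 33·198 = 6534. Existing = 2·282 + 8·191 + 5·226 + 2·128 + 6·306 = 5314. Remainder 1220 / 10 ≈ 122.00.
y: need Σw·y = 33·92 = 3036. Existing = 2·48 + 8·78 + 5·132 + 2·93 + 6·123 = 2304. Remainder 732 / 10 ≈ 73.20.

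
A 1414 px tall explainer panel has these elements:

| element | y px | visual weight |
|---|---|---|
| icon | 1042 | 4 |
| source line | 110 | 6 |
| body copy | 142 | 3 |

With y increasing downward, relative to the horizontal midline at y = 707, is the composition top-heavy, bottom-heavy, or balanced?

Σw = 4 + 6 + 3 = 13.
y-moment: 4·1042 + 6·110 + 3·142 = 5254; centroid 5254/13 ≈ 404.15.
Since 404.2 is above (smaller y than) 707, the composition reads top-heavy.

top-heavy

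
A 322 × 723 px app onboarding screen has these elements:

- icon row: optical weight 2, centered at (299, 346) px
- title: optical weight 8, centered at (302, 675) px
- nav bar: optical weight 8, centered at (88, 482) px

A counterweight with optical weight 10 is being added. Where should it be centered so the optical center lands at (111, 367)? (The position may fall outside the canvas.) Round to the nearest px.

New total weight: (2 + 8 + 8) + 10 = 28.
x: need Σw·x = 28·111 = 3108. Existing = 2·299 + 8·302 + 8·88 = 3718. Remainder -610 / 10 ≈ -61.00.
y: need Σw·y = 28·367 = 10276. Existing = 2·346 + 8·675 + 8·482 = 9948. Remainder 328 / 10 ≈ 32.80.

(-61, 33)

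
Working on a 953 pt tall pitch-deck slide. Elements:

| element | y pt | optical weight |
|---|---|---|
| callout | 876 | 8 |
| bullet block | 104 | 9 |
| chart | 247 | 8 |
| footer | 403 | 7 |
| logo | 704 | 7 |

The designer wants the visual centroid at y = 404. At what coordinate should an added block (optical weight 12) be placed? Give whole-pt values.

y ≈ 245

With the added block, Σw becomes 8 + 9 + 8 + 7 + 7 + 12 = 51.
y: target moment 51×404 = 20604; current 8·876 + 9·104 + 8·247 + 7·403 + 7·704 = 17669; the added block supplies 2935, so y = 2935/12 ≈ 244.58.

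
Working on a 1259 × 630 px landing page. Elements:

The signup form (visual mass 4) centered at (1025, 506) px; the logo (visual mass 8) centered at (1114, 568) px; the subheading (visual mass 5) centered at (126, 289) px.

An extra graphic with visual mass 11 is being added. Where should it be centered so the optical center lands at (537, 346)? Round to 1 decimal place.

With the extra graphic, Σw becomes 4 + 8 + 5 + 11 = 28.
x: need Σw·x = 28·537 = 15036. Existing = 4·1025 + 8·1114 + 5·126 = 13642. Remainder 1394 / 11 ≈ 126.73.
y: need Σw·y = 28·346 = 9688. Existing = 4·506 + 8·568 + 5·289 = 8013. Remainder 1675 / 11 ≈ 152.27.

(126.7, 152.3)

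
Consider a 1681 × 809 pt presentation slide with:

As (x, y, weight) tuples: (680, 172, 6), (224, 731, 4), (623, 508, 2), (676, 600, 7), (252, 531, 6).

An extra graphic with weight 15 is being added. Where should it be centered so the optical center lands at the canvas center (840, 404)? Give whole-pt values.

(1409, 253)

New total weight: (6 + 4 + 2 + 7 + 6) + 15 = 40.
x: target moment 40×840 = 33600; current 6·680 + 4·224 + 2·623 + 7·676 + 6·252 = 12466; the extra graphic supplies 21134, so x = 21134/15 ≈ 1408.93.
y: target moment 40×404 = 16160; current 6·172 + 4·731 + 2·508 + 7·600 + 6·531 = 12358; the extra graphic supplies 3802, so y = 3802/15 ≈ 253.47.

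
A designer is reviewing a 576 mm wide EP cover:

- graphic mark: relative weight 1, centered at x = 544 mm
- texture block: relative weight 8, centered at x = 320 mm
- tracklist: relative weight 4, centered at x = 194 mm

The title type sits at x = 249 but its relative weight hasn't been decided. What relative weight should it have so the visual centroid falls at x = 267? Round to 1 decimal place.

Fixed elements: Σw = 1 + 8 + 4 = 13, Σw·x = 1·544 + 8·320 + 4·194 = 3880.
Set Σw·x/Σw = 267: (3880 + 249w) = 267·(13 + w).
Rearranging, w·(249 − 267) = 267·13 − 3880 = -409, so w ≈ -409/-18 = 22.72.

w ≈ 22.7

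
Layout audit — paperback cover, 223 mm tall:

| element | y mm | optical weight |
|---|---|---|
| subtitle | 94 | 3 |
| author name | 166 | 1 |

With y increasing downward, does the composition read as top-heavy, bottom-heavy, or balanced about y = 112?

Weights sum to 3 + 1 = 4.
y-moment: 3·94 + 1·166 = 448; centroid 448/4 ≈ 112.00.
That equals the midline 112 — balanced.

balanced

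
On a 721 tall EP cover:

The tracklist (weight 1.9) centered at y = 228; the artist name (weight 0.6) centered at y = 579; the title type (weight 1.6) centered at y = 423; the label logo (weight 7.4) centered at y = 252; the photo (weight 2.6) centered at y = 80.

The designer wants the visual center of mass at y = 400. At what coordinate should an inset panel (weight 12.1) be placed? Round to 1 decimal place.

y ≈ 574.4

New total weight: (1.9 + 0.6 + 1.6 + 7.4 + 2.6) + 12.1 = 26.2.
y: need Σw·y = 26.2·400 = 10480.0. Existing = 1.9·228 + 0.6·579 + 1.6·423 + 7.4·252 + 2.6·80 = 3530.2. Remainder 6949.8 / 12.1 ≈ 574.36.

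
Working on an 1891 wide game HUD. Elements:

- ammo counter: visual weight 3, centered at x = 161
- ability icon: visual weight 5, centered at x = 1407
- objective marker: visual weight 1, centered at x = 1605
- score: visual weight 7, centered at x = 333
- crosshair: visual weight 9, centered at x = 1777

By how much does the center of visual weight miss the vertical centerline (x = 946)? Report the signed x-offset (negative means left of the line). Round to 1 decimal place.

≈ 151.9

Total weight = 3 + 5 + 1 + 7 + 9 = 25.
Σw·x = 3·161 + 5·1407 + 1·1605 + 7·333 + 9·1777 = 27447, so x̄ = 27447/25 ≈ 1097.88.
Offset from x = 946: 1097.88 − 946 ≈ 151.88.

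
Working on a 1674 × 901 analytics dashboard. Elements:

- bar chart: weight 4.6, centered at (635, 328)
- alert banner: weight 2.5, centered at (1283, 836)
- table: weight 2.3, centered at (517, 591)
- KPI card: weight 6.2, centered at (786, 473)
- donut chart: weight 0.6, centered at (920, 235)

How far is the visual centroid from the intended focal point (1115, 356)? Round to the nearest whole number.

Weights sum to 4.6 + 2.5 + 2.3 + 6.2 + 0.6 = 16.2.
x-moment: 4.6·635 + 2.5·1283 + 2.3·517 + 6.2·786 + 0.6·920 = 12742.8; centroid 12742.8/16.2 ≈ 786.59.
y-moment: 4.6·328 + 2.5·836 + 2.3·591 + 6.2·473 + 0.6·235 = 8031.7; centroid 8031.7/16.2 ≈ 495.78.
Relative to (1115, 356): Δ = (-328.41, 139.78); |Δ| = √(-328.41² + 139.78²) ≈ 356.92.

≈ 357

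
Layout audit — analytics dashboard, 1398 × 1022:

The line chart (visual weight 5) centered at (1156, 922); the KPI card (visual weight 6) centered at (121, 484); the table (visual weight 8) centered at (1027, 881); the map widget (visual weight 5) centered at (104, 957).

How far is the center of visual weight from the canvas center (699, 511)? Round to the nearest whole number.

≈ 302

Total weight = 5 + 6 + 8 + 5 = 24.
Σw·x = 5·1156 + 6·121 + 8·1027 + 5·104 = 15242, so x̄ = 15242/24 ≈ 635.08.
Σw·y = 5·922 + 6·484 + 8·881 + 5·957 = 19347, so ȳ = 19347/24 ≈ 806.12.
From (699, 511): dx = -63.92, dy = 295.12, so the distance is √(dx²+dy²) ≈ 301.97.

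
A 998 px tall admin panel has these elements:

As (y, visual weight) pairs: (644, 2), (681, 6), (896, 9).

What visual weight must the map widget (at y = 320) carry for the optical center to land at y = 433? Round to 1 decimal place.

Existing Σw = 17 (2 + 6 + 9); existing moment 2·644 + 6·681 + 9·896 = 13438.
Set Σw·y/Σw = 433: (13438 + 320w) = 433·(17 + w).
Solving: w = (433·17 − 13438) / (320 − 433) = -6077 / -113 ≈ 53.78.

w ≈ 53.8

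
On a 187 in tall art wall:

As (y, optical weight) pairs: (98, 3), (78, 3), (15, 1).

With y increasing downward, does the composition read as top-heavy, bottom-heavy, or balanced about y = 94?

top-heavy

Weights sum to 3 + 3 + 1 = 7.
Σw·y = 3·98 + 3·78 + 1·15 = 543, so ȳ = 543/7 ≈ 77.57.
77.6 lies above (smaller y than) the midline 94, so the layout is top-heavy.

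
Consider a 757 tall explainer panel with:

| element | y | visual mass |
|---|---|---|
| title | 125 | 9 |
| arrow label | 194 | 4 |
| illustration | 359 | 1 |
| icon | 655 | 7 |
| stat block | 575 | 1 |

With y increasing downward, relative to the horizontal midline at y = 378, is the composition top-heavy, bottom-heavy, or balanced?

top-heavy

Weights sum to 9 + 4 + 1 + 7 + 1 = 22.
y-moment: 9·125 + 4·194 + 1·359 + 7·655 + 1·575 = 7420; centroid 7420/22 ≈ 337.27.
337.3 lies above (smaller y than) the midline 378, so the layout is top-heavy.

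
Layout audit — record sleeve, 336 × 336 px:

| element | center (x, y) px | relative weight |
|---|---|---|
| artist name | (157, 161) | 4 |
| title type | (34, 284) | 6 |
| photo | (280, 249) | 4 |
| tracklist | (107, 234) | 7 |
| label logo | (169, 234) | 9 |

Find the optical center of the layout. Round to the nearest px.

(141, 236)

Weights sum to 4 + 6 + 4 + 7 + 9 = 30.
x-moment: 4·157 + 6·34 + 4·280 + 7·107 + 9·169 = 4222; centroid 4222/30 ≈ 140.73.
y-moment: 4·161 + 6·284 + 4·249 + 7·234 + 9·234 = 7088; centroid 7088/30 ≈ 236.27.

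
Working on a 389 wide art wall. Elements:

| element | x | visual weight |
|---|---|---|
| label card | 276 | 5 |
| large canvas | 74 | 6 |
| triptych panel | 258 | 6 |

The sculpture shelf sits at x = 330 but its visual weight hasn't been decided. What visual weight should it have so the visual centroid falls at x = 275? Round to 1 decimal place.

w ≈ 23.7

Fixed elements: Σw = 5 + 6 + 6 = 17, Σw·x = 5·276 + 6·74 + 6·258 = 3372.
Balance at x = 275 requires (3372 + w·330) / (17 + w) = 275.
Rearranging, w·(330 − 275) = 275·17 − 3372 = 1303, so w ≈ 1303/55 = 23.69.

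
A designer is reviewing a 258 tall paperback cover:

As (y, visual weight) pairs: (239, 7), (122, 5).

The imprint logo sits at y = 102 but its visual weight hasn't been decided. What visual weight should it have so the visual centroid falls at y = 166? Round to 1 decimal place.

Existing Σw = 12 (7 + 5); existing moment 7·239 + 5·122 = 2283.
Set Σw·y/Σw = 166: (2283 + 102w) = 166·(12 + w).
Solving: w = (166·12 − 2283) / (102 − 166) = -291 / -64 ≈ 4.55.

w ≈ 4.5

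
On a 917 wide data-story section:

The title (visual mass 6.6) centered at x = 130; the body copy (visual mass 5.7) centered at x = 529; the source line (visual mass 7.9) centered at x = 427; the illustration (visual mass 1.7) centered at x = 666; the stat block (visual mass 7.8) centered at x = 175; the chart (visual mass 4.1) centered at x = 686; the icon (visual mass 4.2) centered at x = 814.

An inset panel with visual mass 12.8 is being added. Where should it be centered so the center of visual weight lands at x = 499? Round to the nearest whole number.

x ≈ 732

New total weight: (6.6 + 5.7 + 7.9 + 1.7 + 7.8 + 4.1 + 4.2) + 12.8 = 50.8.
x: target moment 50.8×499 = 25349.2; current 6.6·130 + 5.7·529 + 7.9·427 + 1.7·666 + 7.8·175 + 4.1·686 + 4.2·814 = 15975.2; the inset panel supplies 9374.0, so x = 9374.0/12.8 ≈ 732.34.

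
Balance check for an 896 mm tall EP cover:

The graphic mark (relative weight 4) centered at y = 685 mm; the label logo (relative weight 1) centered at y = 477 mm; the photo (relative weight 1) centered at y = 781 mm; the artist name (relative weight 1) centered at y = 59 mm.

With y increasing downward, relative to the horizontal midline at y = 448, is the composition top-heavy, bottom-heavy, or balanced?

bottom-heavy

Weights sum to 4 + 1 + 1 + 1 = 7.
y: (4·685 + 1·477 + 1·781 + 1·59) / 7 = 4057 / 7 ≈ 579.57
579.6 lies below (larger y than) the midline 448, so the layout is bottom-heavy.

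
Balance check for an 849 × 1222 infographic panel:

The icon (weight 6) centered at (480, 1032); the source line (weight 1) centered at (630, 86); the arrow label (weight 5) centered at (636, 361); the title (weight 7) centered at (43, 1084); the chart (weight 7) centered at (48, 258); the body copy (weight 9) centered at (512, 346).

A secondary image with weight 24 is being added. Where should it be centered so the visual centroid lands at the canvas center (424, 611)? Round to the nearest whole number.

(545, 644)

With the secondary image, Σw becomes 6 + 1 + 5 + 7 + 7 + 9 + 24 = 59.
x: need Σw·x = 59·424 = 25016. Existing = 6·480 + 1·630 + 5·636 + 7·43 + 7·48 + 9·512 = 11935. Remainder 13081 / 24 ≈ 545.04.
y: need Σw·y = 59·611 = 36049. Existing = 6·1032 + 1·86 + 5·361 + 7·1084 + 7·258 + 9·346 = 20591. Remainder 15458 / 24 ≈ 644.08.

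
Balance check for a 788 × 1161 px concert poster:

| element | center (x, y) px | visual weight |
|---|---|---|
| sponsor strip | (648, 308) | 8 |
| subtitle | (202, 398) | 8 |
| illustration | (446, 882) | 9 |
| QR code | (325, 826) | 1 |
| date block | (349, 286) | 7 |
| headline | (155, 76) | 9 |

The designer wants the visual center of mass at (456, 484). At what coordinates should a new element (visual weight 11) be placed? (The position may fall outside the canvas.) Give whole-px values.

New total weight: (8 + 8 + 9 + 1 + 7 + 9) + 11 = 53.
Along x: (14977 + 11·x) / 53 = 456 (existing moment 8·648 + 8·202 + 9·446 + 1·325 + 7·349 + 9·155 = 14977) ⇒ x = (24168 − 14977) / 11 ≈ 835.55.
Along y: (17098 + 11·y) / 53 = 484 (existing moment 8·308 + 8·398 + 9·882 + 1·826 + 7·286 + 9·76 = 17098) ⇒ y = (25652 − 17098) / 11 ≈ 777.64.

(836, 778)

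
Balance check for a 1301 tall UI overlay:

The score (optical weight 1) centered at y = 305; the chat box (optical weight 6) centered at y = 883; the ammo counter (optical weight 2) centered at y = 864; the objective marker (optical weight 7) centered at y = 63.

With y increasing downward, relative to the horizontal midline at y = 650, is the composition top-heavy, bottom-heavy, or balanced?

top-heavy

Weights sum to 1 + 6 + 2 + 7 = 16.
y: (1·305 + 6·883 + 2·864 + 7·63) / 16 = 7772 / 16 ≈ 485.75
485.8 vs midline 650 → top-heavy.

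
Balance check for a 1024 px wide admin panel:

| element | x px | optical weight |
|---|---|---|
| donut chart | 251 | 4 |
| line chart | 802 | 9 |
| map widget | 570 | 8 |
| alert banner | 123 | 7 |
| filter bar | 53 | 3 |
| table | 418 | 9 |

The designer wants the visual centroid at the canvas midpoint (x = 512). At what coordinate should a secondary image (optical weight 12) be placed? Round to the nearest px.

x ≈ 755

New total weight: (4 + 9 + 8 + 7 + 3 + 9) + 12 = 52.
Along x: (17564 + 12·x) / 52 = 512 (existing moment 4·251 + 9·802 + 8·570 + 7·123 + 3·53 + 9·418 = 17564) ⇒ x = (26624 − 17564) / 12 ≈ 755.00.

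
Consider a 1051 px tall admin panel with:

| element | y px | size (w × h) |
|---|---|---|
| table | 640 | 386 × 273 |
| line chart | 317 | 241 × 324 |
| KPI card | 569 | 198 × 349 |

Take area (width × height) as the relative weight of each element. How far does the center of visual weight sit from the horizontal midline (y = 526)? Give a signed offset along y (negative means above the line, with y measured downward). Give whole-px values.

Taking area as weight: table 386·273 = 105378, line chart 241·324 = 78084, KPI card 198·349 = 69102. Sum 252564.
y-moment: 105378·640 + 78084·317 + 69102·569 = 131513586; centroid 131513586/252564 ≈ 520.71.
Difference: 520.71 − 526 ≈ -5.29.

≈ -5 px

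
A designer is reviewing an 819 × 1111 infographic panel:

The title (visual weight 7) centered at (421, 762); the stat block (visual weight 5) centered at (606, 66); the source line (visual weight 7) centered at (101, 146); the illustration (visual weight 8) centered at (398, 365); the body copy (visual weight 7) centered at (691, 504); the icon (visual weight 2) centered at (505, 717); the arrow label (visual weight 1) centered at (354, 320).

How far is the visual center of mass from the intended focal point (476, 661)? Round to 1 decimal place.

≈ 262.0

Total weight = 7 + 5 + 7 + 8 + 7 + 2 + 1 = 37.
x-moment: 7·421 + 5·606 + 7·101 + 8·398 + 7·691 + 2·505 + 1·354 = 16069; centroid 16069/37 ≈ 434.30.
y-moment: 7·762 + 5·66 + 7·146 + 8·365 + 7·504 + 2·717 + 1·320 = 14888; centroid 14888/37 ≈ 402.38.
Relative to (476, 661): Δ = (-41.70, -258.62); |Δ| = √(-41.70² + -258.62²) ≈ 261.96.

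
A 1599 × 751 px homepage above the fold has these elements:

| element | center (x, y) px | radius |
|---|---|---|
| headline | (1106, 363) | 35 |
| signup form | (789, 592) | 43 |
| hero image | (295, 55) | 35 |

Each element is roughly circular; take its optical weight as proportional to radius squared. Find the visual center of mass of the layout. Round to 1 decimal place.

r² weights: headline 35² = 1225, signup form 43² = 1849, hero image 35² = 1225. Total = 4299.
Σw·x = 1225·1106 + 1849·789 + 1225·295 = 3175086, so x̄ = 3175086/4299 ≈ 738.56.
Σw·y = 1225·363 + 1849·592 + 1225·55 = 1606658, so ȳ = 1606658/4299 ≈ 373.73.

(738.6, 373.7)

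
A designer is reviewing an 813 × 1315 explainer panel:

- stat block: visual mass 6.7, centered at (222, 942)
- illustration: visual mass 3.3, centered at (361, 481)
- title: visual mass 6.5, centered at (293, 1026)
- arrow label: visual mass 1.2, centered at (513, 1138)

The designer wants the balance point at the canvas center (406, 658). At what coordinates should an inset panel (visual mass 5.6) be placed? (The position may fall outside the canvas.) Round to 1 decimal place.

(760.9, -107.5)

With the inset panel, Σw becomes 6.7 + 3.3 + 6.5 + 1.2 + 5.6 = 23.3.
x: need Σw·x = 23.3·406 = 9459.8. Existing = 6.7·222 + 3.3·361 + 6.5·293 + 1.2·513 = 5198.8. Remainder 4261.0 / 5.6 ≈ 760.89.
y: need Σw·y = 23.3·658 = 15331.4. Existing = 6.7·942 + 3.3·481 + 6.5·1026 + 1.2·1138 = 15933.3. Remainder -601.9 / 5.6 ≈ -107.48.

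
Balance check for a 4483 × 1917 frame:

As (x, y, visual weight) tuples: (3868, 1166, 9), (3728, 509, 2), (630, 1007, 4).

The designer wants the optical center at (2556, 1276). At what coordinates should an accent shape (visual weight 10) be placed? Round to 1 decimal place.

(1911.2, 1636.0)

After adding the accent shape, total weight = 9 + 2 + 4 + 10 = 25.
x: need Σw·x = 25·2556 = 63900. Existing = 9·3868 + 2·3728 + 4·630 = 44788. Remainder 19112 / 10 ≈ 1911.20.
y: need Σw·y = 25·1276 = 31900. Existing = 9·1166 + 2·509 + 4·1007 = 15540. Remainder 16360 / 10 ≈ 1636.00.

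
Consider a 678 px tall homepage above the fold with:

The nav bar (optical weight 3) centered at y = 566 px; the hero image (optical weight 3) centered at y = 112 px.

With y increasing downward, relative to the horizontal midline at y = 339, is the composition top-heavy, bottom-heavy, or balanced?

Total weight = 3 + 3 = 6.
y: (3·566 + 3·112) / 6 = 2034 / 6 ≈ 339.00
339.00 = 339 exactly: balanced.

balanced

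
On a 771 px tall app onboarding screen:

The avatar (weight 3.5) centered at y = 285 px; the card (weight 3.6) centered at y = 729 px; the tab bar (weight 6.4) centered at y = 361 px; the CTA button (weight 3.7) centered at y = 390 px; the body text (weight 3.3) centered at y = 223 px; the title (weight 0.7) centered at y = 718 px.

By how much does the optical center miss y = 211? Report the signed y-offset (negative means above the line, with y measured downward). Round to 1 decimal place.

Weights sum to 3.5 + 3.6 + 6.4 + 3.7 + 3.3 + 0.7 = 21.2.
y-moment: 3.5·285 + 3.6·729 + 6.4·361 + 3.7·390 + 3.3·223 + 0.7·718 = 8613.8; centroid 8613.8/21.2 ≈ 406.31.
Offset from y = 211: 406.31 − 211 ≈ 195.31.

≈ 195.3 px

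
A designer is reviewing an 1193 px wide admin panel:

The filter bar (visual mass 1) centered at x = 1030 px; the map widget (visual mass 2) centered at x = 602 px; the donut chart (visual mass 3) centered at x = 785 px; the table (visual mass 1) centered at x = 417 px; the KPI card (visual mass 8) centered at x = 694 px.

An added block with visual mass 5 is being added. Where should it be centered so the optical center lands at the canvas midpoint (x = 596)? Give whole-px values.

With the added block, Σw becomes 1 + 2 + 3 + 1 + 8 + 5 = 20.
x: target moment 20×596 = 11920; current 1·1030 + 2·602 + 3·785 + 1·417 + 8·694 = 10558; the added block supplies 1362, so x = 1362/5 ≈ 272.40.

x ≈ 272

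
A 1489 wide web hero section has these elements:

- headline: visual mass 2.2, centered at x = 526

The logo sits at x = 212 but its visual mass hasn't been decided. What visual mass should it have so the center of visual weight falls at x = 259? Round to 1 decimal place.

w ≈ 12.5

The single fixed element contributes weight 2.2, moment 2.2·526 = 1157.2.
For the centroid to hit 259: (1157.2 + w·212) / (2.2 + w) = 259.
Rearranging, w·(212 − 259) = 259·2.2 − 1157.2 = -587.4, so w ≈ -587.4/-47 = 12.50.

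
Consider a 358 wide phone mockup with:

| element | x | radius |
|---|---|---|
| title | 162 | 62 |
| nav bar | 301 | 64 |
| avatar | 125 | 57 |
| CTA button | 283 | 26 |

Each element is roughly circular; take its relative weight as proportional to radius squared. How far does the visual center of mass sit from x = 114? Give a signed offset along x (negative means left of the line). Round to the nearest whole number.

≈ 93

r² weights: title 62² = 3844, nav bar 64² = 4096, avatar 57² = 3249, CTA button 26² = 676. Total = 11865.
x-moment: 3844·162 + 4096·301 + 3249·125 + 676·283 = 2453057; centroid 2453057/11865 ≈ 206.75.
Difference: 206.75 − 114 ≈ 92.75.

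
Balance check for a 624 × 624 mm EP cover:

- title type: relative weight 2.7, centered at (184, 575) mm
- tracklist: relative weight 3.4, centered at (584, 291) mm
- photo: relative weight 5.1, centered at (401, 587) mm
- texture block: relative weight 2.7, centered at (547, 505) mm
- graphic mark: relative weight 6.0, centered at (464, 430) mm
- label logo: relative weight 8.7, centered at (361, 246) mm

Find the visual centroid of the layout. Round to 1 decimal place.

Total weight = 2.7 + 3.4 + 5.1 + 2.7 + 6.0 + 8.7 = 28.6.
x: (2.7·184 + 3.4·584 + 5.1·401 + 2.7·547 + 6.0·464 + 8.7·361) / 28.6 = 11929.1 / 28.6 ≈ 417.10
y: (2.7·575 + 3.4·291 + 5.1·587 + 2.7·505 + 6.0·430 + 8.7·246) / 28.6 = 11619.3 / 28.6 ≈ 406.27

(417.1, 406.3)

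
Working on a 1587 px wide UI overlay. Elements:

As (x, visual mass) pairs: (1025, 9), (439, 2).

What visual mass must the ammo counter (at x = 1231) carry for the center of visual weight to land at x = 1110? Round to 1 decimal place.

w ≈ 17.4

Fixed elements: Σw = 9 + 2 = 11, Σw·x = 9·1025 + 2·439 = 10103.
Set Σw·x/Σw = 1110: (10103 + 1231w) = 1110·(11 + w).
So w = (1110·11 − 10103)/(1231 − 1110) = 2107/121 ≈ 17.41.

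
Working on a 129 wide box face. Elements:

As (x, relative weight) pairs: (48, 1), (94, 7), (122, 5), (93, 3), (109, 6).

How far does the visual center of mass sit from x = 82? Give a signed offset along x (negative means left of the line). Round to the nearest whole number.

≈ 20

Σw = 1 + 7 + 5 + 3 + 6 = 22.
Σw·x = 1·48 + 7·94 + 5·122 + 3·93 + 6·109 = 2249, so x̄ = 2249/22 ≈ 102.23.
Offset from x = 82: 102.23 − 82 ≈ 20.23.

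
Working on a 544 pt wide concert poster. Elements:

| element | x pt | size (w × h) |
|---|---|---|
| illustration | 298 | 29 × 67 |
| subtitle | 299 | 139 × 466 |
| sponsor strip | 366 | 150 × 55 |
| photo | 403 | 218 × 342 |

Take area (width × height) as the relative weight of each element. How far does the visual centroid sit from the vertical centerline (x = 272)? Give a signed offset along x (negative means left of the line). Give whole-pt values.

≈ 83 pt

Areas: illustration 29·67 = 1943, subtitle 139·466 = 64774, sponsor strip 150·55 = 8250, photo 218·342 = 74556. Total weight = 149523.
x-moment: 1943·298 + 64774·299 + 8250·366 + 74556·403 = 53012008; centroid 53012008/149523 ≈ 354.54.
Offset from x = 272: 354.54 − 272 ≈ 82.54.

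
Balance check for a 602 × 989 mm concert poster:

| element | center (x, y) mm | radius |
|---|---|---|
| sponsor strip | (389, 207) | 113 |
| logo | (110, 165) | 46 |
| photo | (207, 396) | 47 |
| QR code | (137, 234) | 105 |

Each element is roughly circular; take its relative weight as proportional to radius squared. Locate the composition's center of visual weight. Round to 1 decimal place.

r² weights: sponsor strip 113² = 12769, logo 46² = 2116, photo 47² = 2209, QR code 105² = 11025. Total = 28119.
Σw·x = 12769·389 + 2116·110 + 2209·207 + 11025·137 = 7167589, so x̄ = 7167589/28119 ≈ 254.90.
Σw·y = 12769·207 + 2116·165 + 2209·396 + 11025·234 = 6446937, so ȳ = 6446937/28119 ≈ 229.27.

(254.9, 229.3)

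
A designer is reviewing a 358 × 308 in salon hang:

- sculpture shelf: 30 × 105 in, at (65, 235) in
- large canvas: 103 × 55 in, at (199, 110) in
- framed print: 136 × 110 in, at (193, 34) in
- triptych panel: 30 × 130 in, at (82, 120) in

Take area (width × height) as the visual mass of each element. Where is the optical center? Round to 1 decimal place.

Areas: sculpture shelf 30·105 = 3150, large canvas 103·55 = 5665, framed print 136·110 = 14960, triptych panel 30·130 = 3900. Total weight = 27675.
Σw·x = 3150·65 + 5665·199 + 14960·193 + 3900·82 = 4539165, so x̄ = 4539165/27675 ≈ 164.02.
Σw·y = 3150·235 + 5665·110 + 14960·34 + 3900·120 = 2340040, so ȳ = 2340040/27675 ≈ 84.55.

(164.0, 84.6)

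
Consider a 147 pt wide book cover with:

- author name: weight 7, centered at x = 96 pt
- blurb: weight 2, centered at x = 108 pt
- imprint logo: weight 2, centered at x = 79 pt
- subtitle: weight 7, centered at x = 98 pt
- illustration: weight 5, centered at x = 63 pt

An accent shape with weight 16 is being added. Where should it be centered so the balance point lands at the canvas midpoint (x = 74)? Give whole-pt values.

x ≈ 52

With the accent shape, Σw becomes 7 + 2 + 2 + 7 + 5 + 16 = 39.
Along x: (2047 + 16·x) / 39 = 74 (existing moment 7·96 + 2·108 + 2·79 + 7·98 + 5·63 = 2047) ⇒ x = (2886 − 2047) / 16 ≈ 52.44.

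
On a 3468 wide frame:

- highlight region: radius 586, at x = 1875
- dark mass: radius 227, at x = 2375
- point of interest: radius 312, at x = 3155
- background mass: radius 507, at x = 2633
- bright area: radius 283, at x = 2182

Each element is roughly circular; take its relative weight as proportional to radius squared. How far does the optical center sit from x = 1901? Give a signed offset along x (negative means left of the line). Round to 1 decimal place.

≈ 419.9

Weights ∝ r²: highlight region 586² = 343396, dark mass 227² = 51529, point of interest 312² = 97344, background mass 507² = 257049, bright area 283² = 80089; Σw = 829407.
x-moment: 343396·1875 + 51529·2375 + 97344·3155 + 257049·2633 + 80089·2182 = 1924933410; centroid 1924933410/829407 ≈ 2320.86.
Difference: 2320.86 − 1901 ≈ 419.86.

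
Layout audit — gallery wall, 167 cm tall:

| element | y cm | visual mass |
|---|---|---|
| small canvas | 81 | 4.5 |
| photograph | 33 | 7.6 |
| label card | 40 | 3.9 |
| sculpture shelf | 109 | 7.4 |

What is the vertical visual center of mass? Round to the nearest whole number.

y ≈ 67

Total weight = 4.5 + 7.6 + 3.9 + 7.4 = 23.4.
Σw·y = 4.5·81 + 7.6·33 + 3.9·40 + 7.4·109 = 1577.9, so ȳ = 1577.9/23.4 ≈ 67.43.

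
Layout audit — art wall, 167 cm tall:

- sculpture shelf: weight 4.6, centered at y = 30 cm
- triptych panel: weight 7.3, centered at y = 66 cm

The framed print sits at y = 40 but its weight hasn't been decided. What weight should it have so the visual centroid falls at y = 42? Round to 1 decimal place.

w ≈ 60.0

Known weights sum to 4.6 + 7.3 = 11.9; their moment is 4.6·30 + 7.3·66 = 619.8.
Balance at y = 42 requires (619.8 + w·40) / (11.9 + w) = 42.
Rearranging, w·(40 − 42) = 42·11.9 − 619.8 = -120.0, so w ≈ -120.0/-2 = 60.00.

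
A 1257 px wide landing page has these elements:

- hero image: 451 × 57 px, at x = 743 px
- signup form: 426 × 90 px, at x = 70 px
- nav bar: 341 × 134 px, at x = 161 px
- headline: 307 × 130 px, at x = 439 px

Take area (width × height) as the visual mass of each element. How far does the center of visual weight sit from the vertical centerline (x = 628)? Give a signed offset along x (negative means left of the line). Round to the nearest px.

≈ -316 px

Areas → weights: hero image 451·57 = 25707, signup form 426·90 = 38340, nav bar 341·134 = 45694, headline 307·130 = 39910; Σw = 149651.
Σw·x = 25707·743 + 38340·70 + 45694·161 + 39910·439 = 46661325, so x̄ = 46661325/149651 ≈ 311.80.
Offset from x = 628: 311.80 − 628 ≈ -316.20.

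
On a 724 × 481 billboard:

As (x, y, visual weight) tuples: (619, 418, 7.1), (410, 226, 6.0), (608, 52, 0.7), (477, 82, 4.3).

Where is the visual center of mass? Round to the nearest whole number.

Total weight = 7.1 + 6.0 + 0.7 + 4.3 = 18.1.
Σw·x = 7.1·619 + 6.0·410 + 0.7·608 + 4.3·477 = 9331.6, so x̄ = 9331.6/18.1 ≈ 515.56.
Σw·y = 7.1·418 + 6.0·226 + 0.7·52 + 4.3·82 = 4712.8, so ȳ = 4712.8/18.1 ≈ 260.38.

(516, 260)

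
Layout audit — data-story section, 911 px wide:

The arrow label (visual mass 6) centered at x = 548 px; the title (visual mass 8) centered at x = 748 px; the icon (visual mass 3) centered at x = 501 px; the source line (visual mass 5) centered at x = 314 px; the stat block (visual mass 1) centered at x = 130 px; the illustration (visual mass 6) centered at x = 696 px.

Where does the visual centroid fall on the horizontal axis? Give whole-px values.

Σw = 6 + 8 + 3 + 5 + 1 + 6 = 29.
x: moment 16651 / weight 29 ≈ 574.17

x ≈ 574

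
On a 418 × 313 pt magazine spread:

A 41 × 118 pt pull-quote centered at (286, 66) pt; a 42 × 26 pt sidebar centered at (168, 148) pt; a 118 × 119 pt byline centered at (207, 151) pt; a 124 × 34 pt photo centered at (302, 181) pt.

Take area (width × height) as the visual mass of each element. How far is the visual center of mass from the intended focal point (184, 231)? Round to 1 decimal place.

≈ 106.4 pt

Taking area as weight: pull-quote 41·118 = 4838, sidebar 42·26 = 1092, byline 118·119 = 14042, photo 124·34 = 4216. Sum 24188.
x: (4838·286 + 1092·168 + 14042·207 + 4216·302) / 24188 = 5747050 / 24188 ≈ 237.60
y: (4838·66 + 1092·148 + 14042·151 + 4216·181) / 24188 = 3364362 / 24188 ≈ 139.09
Relative to (184, 231): Δ = (53.60, -91.91); |Δ| = √(53.60² + -91.91²) ≈ 106.40.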